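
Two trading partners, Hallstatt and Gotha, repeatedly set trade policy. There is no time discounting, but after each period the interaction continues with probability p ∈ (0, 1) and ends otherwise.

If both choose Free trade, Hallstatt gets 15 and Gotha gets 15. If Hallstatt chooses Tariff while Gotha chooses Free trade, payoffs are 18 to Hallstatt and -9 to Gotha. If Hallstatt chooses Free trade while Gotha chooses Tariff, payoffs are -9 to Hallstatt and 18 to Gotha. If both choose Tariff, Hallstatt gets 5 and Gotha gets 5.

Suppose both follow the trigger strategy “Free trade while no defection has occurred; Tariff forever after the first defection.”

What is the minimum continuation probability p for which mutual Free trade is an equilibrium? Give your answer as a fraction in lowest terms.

With no time discounting, the continuation probability p plays the role of the discount factor.
Grim-trigger IC: 15/(1−p) ≥ 18 + 5p/(1−p) ⇒ p ≥ (18−15)/(18−5) = 3/13.

3/13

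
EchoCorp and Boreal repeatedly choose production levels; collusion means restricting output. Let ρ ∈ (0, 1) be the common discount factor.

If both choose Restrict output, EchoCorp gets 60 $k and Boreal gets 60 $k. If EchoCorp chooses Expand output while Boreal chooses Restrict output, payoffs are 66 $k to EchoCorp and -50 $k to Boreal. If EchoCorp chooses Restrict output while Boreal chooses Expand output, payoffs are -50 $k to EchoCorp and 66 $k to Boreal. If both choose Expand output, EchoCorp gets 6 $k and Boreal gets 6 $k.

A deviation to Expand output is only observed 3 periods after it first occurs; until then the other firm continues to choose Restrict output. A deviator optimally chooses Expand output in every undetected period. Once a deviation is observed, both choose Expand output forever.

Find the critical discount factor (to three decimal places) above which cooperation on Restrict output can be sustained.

Deviating for the 3 undetected periods gains 66−60 = 6 per period over cooperation, then loses 60−6 = 54 per period forever once punishment starts.
Gain: 6(1 + ρ + … + ρ^2); loss: 54·ρ^3/(1−ρ).
No profitable deviation ⇔ 6(1−ρ^3) ≤ 54·ρ^3, i.e. ρ^3 ≥ 6/(6+54) = 1/10.
Hence ρ ≥ (1/10)^(1/3) ≈ 0.464.

0.464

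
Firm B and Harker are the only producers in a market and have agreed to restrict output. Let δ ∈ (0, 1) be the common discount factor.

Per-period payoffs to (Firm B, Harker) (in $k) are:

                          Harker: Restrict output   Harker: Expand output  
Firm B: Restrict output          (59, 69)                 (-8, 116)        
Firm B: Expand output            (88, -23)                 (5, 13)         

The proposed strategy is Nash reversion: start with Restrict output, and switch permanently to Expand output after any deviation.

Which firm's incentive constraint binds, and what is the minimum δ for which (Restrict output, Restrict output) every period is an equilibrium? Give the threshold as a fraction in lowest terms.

Harker; δ ≥ 47/103

Firm B's threshold: (88−59)/(88−5) = 29/83.
Harker's threshold: (116−69)/(116−13) = 47/103.
29/83 < 47/103, so Harker binds and δ* = 47/103.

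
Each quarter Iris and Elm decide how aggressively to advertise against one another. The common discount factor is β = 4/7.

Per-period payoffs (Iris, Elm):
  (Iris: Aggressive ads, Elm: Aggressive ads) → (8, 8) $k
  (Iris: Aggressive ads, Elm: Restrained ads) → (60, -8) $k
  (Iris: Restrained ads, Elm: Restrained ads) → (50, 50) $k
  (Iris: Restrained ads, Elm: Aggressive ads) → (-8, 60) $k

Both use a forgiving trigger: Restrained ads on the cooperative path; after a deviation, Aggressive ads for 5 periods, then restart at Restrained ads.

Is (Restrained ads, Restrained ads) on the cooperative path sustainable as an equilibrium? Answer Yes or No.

IC: β+…+β^5 ≥ (60−50)/(50−8) = 5/21.
At β = 4/7: partial sum = 1.2521 ≥ 0.2381. Cooperation sustainable.

Yes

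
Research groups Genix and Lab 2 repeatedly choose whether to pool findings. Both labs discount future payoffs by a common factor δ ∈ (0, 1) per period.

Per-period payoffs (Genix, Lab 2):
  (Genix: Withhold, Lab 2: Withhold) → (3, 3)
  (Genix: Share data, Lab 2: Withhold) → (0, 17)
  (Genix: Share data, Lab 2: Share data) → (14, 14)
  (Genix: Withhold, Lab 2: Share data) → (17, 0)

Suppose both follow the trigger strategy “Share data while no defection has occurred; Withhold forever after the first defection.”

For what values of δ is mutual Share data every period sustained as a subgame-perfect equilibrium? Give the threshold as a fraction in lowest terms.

One-period gain from deviating is 17 − 14 = 3. The loss is 14 − 3 = 11 in every subsequent period, with present value 11·δ/(1−δ).
Deviation is unprofitable when 11·δ/(1−δ) ≥ 3, i.e. δ/(1−δ) ≥ 3/11.
Equivalently δ ≥ 3/(3+11) = 3/14.

3/14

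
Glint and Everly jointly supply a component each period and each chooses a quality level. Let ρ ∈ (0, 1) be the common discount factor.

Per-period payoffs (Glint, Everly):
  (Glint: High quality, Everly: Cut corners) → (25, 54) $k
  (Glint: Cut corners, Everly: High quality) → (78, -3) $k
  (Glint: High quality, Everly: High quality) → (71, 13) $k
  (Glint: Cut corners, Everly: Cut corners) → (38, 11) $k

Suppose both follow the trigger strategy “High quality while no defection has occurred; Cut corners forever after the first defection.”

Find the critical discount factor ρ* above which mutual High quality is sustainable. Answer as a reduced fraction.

41/43

For Glint: deviation gain 78−71 = 7, per-period punishment loss 71−38 = 33. IC gives ρ ≥ 7/40.
For Everly: gain 41, loss 2 per period, so ρ ≥ 41/43.
The tighter constraint is Everly's, so cooperation needs ρ ≥ 41/43.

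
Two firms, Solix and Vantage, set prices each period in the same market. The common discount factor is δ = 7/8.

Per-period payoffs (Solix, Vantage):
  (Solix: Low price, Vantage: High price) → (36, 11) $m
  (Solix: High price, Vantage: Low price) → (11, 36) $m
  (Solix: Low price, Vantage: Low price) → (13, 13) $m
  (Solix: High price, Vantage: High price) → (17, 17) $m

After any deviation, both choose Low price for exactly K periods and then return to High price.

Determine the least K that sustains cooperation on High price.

9

No profitable deviation requires (17−13)(δ+…+δ^K) ≥ 36−17, i.e. δ+…+δ^K ≥ 19/4 ≈ 4.7500.
With δ = 7/8, the partial sums are K=1: 0.8750, K=2: 1.6406, …, K=7: 4.2511, K=8: 4.5947, K=9: 4.8954.
K = 9 is the first length at which the sum reaches 4.7500.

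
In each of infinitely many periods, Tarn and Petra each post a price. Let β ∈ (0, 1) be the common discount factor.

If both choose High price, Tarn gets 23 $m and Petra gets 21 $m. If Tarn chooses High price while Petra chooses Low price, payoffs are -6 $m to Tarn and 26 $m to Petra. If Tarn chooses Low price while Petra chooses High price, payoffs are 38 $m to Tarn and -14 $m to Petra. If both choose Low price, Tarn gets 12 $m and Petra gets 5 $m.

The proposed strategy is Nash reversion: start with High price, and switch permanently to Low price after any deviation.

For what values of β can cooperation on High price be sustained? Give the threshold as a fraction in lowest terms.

Tarn's threshold: (38−23)/(38−12) = 15/26.
Petra's threshold: (26−21)/(26−5) = 5/21.
15/26 > 5/21, so Tarn binds and β* = 15/26.

15/26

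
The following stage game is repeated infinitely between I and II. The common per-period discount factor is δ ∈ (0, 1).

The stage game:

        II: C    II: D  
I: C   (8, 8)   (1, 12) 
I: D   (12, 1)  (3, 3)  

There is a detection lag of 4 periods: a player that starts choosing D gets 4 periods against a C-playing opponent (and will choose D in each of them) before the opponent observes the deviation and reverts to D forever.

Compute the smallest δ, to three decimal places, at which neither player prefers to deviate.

0.816

Deviating for the 4 undetected periods gains 12−8 = 4 per period over cooperation, then loses 8−3 = 5 per period forever once punishment starts.
Gain: 4(1 + δ + … + δ^3); loss: 5·δ^4/(1−δ).
No profitable deviation ⇔ 4(1−δ^4) ≤ 5·δ^4, i.e. δ^4 ≥ 4/(4+5) = 4/9.
Hence δ ≥ (4/9)^(1/4) ≈ 0.816.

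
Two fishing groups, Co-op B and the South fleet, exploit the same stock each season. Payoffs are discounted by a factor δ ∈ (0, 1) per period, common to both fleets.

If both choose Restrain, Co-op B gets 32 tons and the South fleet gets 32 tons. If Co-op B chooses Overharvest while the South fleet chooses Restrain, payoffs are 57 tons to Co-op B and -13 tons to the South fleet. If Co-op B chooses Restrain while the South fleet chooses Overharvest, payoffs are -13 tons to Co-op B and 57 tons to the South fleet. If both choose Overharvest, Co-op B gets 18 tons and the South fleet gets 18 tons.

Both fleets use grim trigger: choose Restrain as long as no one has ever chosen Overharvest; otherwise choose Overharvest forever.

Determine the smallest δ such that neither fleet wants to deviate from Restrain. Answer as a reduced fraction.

25/39

Under grim trigger the critical discount factor is (T−C)/(T−P) with T = 57, C = 32, P = 18.
δ* = (57−32)/(57−18) = 25/39.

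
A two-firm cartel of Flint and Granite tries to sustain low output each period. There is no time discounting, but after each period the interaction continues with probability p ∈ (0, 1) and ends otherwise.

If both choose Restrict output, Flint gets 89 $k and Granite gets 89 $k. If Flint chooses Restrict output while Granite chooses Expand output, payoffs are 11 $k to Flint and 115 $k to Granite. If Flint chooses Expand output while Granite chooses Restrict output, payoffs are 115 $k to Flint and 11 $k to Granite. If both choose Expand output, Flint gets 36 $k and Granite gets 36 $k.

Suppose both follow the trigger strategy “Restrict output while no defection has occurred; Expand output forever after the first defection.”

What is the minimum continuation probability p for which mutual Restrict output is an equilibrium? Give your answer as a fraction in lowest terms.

Expected cooperation value is 89 + p·89 + p²·89 + … = 89/(1−p); deviation gives 115 + p·36/(1−p).
89 ≥ 115(1−p) + 36p ⇒ 79p ≥ 26 ⇒ p ≥ 26/79.

26/79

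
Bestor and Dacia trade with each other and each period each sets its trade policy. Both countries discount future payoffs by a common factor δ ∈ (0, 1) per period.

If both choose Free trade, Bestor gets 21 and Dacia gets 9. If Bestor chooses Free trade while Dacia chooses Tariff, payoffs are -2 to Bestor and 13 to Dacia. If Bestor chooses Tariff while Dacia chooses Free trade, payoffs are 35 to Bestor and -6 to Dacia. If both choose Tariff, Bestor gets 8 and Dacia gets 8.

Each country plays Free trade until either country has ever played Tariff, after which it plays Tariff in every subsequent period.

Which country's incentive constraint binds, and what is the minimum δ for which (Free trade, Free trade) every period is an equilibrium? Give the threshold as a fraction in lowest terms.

For Bestor: deviation gain 35−21 = 14, per-period punishment loss 21−8 = 13. IC gives δ ≥ 14/27.
For Dacia: gain 4, loss 1 per period, so δ ≥ 4/5.
The tighter constraint is Dacia's, so cooperation needs δ ≥ 4/5.

Dacia; δ ≥ 4/5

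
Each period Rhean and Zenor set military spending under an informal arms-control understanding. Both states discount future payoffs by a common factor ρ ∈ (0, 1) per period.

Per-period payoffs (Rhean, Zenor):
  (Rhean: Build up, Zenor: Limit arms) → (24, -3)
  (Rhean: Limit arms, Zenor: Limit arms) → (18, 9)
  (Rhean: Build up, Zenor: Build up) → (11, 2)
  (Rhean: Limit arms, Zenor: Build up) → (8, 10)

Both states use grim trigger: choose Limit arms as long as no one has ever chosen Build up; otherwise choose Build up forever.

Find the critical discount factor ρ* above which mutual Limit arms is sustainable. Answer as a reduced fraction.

Rhean's threshold: (24−18)/(24−11) = 6/13.
Zenor's threshold: (10−9)/(10−2) = 1/8.
6/13 > 1/8, so Rhean binds and ρ* = 6/13.

6/13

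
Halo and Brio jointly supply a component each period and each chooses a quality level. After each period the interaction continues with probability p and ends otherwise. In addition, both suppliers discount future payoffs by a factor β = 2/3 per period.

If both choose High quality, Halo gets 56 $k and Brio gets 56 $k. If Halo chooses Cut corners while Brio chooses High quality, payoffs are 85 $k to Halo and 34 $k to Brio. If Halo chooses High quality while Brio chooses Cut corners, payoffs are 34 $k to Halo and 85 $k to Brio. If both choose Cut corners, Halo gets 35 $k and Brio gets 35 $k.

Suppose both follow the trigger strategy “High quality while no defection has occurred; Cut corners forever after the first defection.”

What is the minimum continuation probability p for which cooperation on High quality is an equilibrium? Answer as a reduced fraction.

87/100

Expected continuation weight on next period's payoff is β·p = 2/3·p, which plays the role of the discount factor.
Cooperation requires 2/3·p ≥ (85−56)/(85−35) = 29/50, hence p ≥ 87/100.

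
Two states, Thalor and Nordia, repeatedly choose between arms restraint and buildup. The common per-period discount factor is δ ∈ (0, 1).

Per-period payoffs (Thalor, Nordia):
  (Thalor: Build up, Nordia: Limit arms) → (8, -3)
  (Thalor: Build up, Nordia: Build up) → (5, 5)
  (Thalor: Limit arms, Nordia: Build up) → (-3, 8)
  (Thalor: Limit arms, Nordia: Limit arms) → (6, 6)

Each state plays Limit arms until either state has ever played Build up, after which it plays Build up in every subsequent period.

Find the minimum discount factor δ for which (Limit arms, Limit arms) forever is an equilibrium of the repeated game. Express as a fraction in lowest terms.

2/3

6/(1−δ) ≥ 8 + 5δ/(1−δ)
6 ≥ 8 − 3δ
δ ≥ 2/3.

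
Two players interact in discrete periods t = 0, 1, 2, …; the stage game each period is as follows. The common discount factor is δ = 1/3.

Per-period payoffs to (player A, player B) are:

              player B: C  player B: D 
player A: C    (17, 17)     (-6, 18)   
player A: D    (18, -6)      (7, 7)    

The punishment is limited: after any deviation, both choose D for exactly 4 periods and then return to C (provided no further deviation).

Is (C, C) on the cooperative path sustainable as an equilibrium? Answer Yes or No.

Yes

A one-shot deviation gives 18 now, then 7 for 4 periods, then back to 17.
Gain from deviating: (18−17) today; loss: (17−7) in each of the next 4 periods.
No-deviation condition: (17−7)(δ+…+δ^4) ≥ 18−17, i.e. δ+…+δ^4 ≥ 1/10.
At δ = 1/3: δ+…+δ^4 = 0.4938 ≥ 0.1000.
So cooperation is sustainable.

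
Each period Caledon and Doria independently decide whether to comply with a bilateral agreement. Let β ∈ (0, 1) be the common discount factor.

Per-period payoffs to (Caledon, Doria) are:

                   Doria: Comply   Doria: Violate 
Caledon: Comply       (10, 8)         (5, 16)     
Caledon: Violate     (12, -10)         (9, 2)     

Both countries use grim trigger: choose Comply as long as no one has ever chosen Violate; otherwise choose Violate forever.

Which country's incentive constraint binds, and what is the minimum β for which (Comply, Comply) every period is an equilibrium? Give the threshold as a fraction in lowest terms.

Caledon: cooperation gives 10 each period; deviation gives 12 once then 9 forever.
  10/(1−β) ≥ 12 + 9β/(1−β) ⇒ β ≥ 2/3.
Doria: cooperation gives 8 each period; deviation gives 16 once then 2 forever.
  β ≥ 8/14 = 4/7.
Both must hold, so the binding constraint is Caledon's: β ≥ 2/3.

Caledon; β ≥ 2/3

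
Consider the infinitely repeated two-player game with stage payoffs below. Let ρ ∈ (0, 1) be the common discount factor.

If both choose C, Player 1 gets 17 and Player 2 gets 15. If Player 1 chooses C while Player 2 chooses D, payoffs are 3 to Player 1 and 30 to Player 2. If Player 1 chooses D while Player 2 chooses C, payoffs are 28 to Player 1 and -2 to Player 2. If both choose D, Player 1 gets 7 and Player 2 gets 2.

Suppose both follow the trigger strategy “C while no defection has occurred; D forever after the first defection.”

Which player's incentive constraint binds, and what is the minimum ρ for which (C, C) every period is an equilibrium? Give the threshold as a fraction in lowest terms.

Player 2; ρ ≥ 15/28

Player 1's threshold: (28−17)/(28−7) = 11/21.
Player 2's threshold: (30−15)/(30−2) = 15/28.
11/21 < 15/28, so Player 2 binds and ρ* = 15/28.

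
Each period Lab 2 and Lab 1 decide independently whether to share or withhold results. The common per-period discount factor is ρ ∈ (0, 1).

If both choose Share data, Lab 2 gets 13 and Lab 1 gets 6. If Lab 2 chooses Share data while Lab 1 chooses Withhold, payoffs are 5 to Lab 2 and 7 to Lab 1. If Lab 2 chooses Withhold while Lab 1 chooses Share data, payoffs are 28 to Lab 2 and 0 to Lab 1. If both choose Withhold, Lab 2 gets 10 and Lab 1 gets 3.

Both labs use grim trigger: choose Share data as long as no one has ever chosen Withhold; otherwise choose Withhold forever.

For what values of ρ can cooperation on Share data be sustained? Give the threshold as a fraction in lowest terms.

Lab 2's threshold: (28−13)/(28−10) = 5/6.
Lab 1's threshold: (7−6)/(7−3) = 1/4.
5/6 > 1/4, so Lab 2 binds and ρ* = 5/6.

5/6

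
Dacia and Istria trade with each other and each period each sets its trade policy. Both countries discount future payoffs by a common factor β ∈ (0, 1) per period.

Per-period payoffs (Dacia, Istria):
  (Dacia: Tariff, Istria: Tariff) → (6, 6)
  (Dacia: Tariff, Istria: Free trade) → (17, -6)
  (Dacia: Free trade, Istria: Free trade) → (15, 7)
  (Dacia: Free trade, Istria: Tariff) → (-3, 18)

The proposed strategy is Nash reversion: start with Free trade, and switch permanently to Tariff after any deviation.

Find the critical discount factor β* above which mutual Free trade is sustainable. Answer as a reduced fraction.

Dacia: cooperation gives 15 each period; deviation gives 17 once then 6 forever.
  15/(1−β) ≥ 17 + 6β/(1−β) ⇒ β ≥ 2/11.
Istria: cooperation gives 7 each period; deviation gives 18 once then 6 forever.
  β ≥ 11/12.
Both must hold, so the binding constraint is Istria's: β ≥ 11/12.

11/12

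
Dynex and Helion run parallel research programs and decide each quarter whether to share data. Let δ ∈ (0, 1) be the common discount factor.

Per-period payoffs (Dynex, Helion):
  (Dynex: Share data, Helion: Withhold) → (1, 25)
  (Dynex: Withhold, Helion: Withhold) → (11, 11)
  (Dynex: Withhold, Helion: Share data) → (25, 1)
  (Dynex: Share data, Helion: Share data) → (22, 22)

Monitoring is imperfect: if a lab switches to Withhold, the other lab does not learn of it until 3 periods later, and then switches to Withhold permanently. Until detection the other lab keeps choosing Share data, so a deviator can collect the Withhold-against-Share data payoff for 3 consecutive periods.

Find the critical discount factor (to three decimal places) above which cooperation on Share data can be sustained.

0.598

Deviating for the 3 undetected periods gains 25−22 = 3 per period over cooperation, then loses 22−11 = 11 per period forever once punishment starts.
Gain: 3(1 + δ + … + δ^2); loss: 11·δ^3/(1−δ).
No profitable deviation ⇔ 3(1−δ^3) ≤ 11·δ^3, i.e. δ^3 ≥ 3/(3+11) = 3/14.
Hence δ ≥ (3/14)^(1/3) ≈ 0.598.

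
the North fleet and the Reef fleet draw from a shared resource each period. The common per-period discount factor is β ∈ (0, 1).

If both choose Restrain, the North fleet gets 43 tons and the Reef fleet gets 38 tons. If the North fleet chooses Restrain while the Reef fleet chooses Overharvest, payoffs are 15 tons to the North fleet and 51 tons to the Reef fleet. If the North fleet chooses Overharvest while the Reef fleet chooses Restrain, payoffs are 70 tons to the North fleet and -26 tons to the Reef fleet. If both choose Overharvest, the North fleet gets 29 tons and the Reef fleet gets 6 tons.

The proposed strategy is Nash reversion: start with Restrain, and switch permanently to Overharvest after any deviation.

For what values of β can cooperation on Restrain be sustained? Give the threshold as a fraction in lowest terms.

the North fleet's threshold: (70−43)/(70−29) = 27/41.
the Reef fleet's threshold: (51−38)/(51−6) = 13/45.
27/41 > 13/45, so the North fleet binds and β* = 27/41.

27/41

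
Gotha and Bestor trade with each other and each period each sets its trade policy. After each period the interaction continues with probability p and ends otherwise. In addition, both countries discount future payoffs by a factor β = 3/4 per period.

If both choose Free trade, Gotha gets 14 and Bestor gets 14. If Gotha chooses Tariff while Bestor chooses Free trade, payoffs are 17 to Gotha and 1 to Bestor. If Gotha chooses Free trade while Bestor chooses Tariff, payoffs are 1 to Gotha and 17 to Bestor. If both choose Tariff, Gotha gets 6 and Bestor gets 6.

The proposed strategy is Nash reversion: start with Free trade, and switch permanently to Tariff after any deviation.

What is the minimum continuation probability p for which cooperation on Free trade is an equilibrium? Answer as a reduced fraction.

4/11

Expected continuation weight on next period's payoff is β·p = 3/4·p, which plays the role of the discount factor.
Cooperation requires 3/4·p ≥ (17−14)/(17−6) = 3/11, hence p ≥ 4/11.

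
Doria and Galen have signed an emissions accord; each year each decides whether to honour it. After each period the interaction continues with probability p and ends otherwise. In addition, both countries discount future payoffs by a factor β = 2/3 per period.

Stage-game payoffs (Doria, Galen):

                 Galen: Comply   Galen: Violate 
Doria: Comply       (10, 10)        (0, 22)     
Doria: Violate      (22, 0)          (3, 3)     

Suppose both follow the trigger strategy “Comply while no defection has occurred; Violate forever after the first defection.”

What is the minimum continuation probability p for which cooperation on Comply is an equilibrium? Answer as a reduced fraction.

Expected continuation weight on next period's payoff is β·p = 2/3·p, which plays the role of the discount factor.
Cooperation requires 2/3·p ≥ (22−10)/(22−3) = 12/19, hence p ≥ 18/19.

18/19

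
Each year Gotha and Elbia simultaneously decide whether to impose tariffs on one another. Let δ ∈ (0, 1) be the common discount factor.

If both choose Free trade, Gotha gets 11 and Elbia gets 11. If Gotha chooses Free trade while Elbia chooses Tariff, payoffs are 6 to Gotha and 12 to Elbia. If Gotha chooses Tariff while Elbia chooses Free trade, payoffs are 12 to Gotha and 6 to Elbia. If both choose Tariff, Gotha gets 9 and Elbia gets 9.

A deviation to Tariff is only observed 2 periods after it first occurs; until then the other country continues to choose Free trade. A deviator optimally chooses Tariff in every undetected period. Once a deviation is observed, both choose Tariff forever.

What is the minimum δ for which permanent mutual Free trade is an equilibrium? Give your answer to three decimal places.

0.577

A deviator earns 12 for 2 periods, then 9 forever; cooperating earns 11 forever. Multiplying the IC by (1−δ):
11 ≥ 12(1−δ^2) + 9δ^2, so 3·δ^2 ≥ 1 and δ^2 ≥ 1/3.
δ ≥ (1/3)^(1/2) ≈ 0.577.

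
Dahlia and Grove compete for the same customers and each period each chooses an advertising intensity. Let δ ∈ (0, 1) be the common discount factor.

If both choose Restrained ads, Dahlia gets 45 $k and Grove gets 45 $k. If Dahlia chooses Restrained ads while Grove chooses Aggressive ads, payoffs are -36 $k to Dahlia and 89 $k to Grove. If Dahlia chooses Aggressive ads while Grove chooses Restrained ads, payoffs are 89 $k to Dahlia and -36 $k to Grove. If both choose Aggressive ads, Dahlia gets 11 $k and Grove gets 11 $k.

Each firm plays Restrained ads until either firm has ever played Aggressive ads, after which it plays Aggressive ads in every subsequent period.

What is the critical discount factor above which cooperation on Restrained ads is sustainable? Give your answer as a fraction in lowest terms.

22/39

One-period gain from deviating is 89 − 45 = 44. The loss is 45 − 11 = 34 in every subsequent period, with present value 34·δ/(1−δ).
Deviation is unprofitable when 34·δ/(1−δ) ≥ 44, i.e. δ/(1−δ) ≥ 22/17.
Equivalently δ ≥ 44/(44+34) = 22/39.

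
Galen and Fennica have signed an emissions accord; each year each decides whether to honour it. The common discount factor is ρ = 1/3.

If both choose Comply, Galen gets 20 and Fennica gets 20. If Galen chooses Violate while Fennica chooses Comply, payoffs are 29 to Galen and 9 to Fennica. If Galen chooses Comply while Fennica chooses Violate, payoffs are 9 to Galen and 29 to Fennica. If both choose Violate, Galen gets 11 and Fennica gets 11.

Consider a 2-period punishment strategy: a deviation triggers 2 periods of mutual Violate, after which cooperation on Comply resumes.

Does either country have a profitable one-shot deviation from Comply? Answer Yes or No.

Yes

IC: ρ+…+ρ^2 ≥ (29−20)/(20−11) = 1.
At ρ = 1/3: partial sum = 0.4444 < 1.0000. Cooperation not sustainable.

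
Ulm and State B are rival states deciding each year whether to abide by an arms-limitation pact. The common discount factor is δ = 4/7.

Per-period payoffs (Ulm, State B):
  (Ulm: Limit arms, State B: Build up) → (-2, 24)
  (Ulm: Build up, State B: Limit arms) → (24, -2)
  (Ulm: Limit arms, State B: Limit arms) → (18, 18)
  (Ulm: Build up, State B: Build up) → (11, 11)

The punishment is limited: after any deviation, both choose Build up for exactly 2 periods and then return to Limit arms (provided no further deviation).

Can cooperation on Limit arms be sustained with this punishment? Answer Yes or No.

Yes

Comparing payoff streams over the 3 periods until play realigns: cooperate → 18(1+δ+…+δ^2); deviate → 24 + 11(δ+…+δ^2).
Cooperation is sustained iff (18−11)(δ+…+δ^2) ≥ 24−18.
δ+…+δ^2 = 4/7·(1−(4/7)^2)/(1−4/7) = 0.8980, and (24−18)/(18−11) = 0.8571.
0.8980 ≥ 0.8571, so cooperation is sustainable.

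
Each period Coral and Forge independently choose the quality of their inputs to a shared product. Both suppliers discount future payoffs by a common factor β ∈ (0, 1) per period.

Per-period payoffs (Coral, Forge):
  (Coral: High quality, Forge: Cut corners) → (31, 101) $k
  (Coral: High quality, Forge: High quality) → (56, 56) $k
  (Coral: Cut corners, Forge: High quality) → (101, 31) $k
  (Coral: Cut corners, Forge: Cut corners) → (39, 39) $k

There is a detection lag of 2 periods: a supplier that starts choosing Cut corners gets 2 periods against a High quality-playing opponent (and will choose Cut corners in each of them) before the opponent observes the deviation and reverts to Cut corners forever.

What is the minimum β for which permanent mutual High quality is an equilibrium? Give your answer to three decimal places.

The best deviation is to choose Cut corners for all 2 undetected periods, earning 101 each, then 39 forever once detected.
Deviation value: 101(1−β^2)/(1−β) + 39β^2/(1−β); cooperation value: 56/(1−β).
IC: 56 ≥ 101(1−β^2) + 39β^2 = 101 − 62β^2.
So β^2 ≥ 45/62, giving β ≥ (45/62)^(1/2) ≈ 0.852.

0.852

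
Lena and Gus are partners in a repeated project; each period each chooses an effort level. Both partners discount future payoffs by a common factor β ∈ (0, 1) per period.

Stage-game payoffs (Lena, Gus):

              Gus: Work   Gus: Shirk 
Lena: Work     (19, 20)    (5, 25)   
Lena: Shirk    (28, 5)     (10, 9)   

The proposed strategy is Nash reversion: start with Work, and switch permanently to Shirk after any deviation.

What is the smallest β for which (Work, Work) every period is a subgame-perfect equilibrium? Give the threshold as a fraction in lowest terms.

Lena's threshold: (28−19)/(28−10) = 1/2.
Gus's threshold: (25−20)/(25−9) = 5/16.
1/2 > 5/16, so Lena binds and β* = 1/2.

1/2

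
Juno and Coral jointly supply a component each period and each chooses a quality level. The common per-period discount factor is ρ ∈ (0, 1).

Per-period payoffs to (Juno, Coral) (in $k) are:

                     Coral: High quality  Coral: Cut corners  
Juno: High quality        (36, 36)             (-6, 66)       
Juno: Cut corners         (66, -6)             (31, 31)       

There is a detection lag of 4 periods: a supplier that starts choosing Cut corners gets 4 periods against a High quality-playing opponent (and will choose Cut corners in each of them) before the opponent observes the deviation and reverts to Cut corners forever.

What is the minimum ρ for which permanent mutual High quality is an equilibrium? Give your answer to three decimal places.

0.962

A deviator earns 66 for 4 periods, then 31 forever; cooperating earns 36 forever. Multiplying the IC by (1−ρ):
36 ≥ 66(1−ρ^4) + 31ρ^4, so 35·ρ^4 ≥ 30 and ρ^4 ≥ 6/7.
ρ ≥ (6/7)^(1/4) ≈ 0.962.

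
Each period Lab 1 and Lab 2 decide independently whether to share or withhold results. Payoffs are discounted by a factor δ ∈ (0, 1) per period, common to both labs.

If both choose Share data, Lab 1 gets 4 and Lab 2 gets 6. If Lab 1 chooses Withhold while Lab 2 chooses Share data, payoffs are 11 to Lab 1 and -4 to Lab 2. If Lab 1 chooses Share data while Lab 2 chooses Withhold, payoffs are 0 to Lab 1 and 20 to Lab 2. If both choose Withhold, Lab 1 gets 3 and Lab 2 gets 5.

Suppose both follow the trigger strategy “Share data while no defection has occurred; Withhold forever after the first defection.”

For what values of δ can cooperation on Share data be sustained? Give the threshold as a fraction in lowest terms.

14/15

Lab 1: cooperation gives 4 each period; deviation gives 11 once then 3 forever.
  4/(1−δ) ≥ 11 + 3δ/(1−δ) ⇒ δ ≥ 7/8.
Lab 2: cooperation gives 6 each period; deviation gives 20 once then 5 forever.
  δ ≥ 14/15.
Both must hold, so the binding constraint is Lab 2's: δ ≥ 14/15.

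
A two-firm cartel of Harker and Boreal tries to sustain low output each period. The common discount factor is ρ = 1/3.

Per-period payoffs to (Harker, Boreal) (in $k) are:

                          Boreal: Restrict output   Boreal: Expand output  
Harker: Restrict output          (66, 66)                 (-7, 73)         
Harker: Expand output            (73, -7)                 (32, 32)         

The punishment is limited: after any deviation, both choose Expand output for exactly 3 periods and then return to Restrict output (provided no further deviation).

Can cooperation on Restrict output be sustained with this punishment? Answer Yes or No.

Yes

A one-shot deviation gives 73 now, then 32 for 3 periods, then back to 66.
Gain from deviating: (73−66) today; loss: (66−32) in each of the next 3 periods.
No-deviation condition: (66−32)(ρ+…+ρ^3) ≥ 73−66, i.e. ρ+…+ρ^3 ≥ 7/34.
At ρ = 1/3: ρ+…+ρ^3 = 0.4815 ≥ 0.2059.
So cooperation is sustainable.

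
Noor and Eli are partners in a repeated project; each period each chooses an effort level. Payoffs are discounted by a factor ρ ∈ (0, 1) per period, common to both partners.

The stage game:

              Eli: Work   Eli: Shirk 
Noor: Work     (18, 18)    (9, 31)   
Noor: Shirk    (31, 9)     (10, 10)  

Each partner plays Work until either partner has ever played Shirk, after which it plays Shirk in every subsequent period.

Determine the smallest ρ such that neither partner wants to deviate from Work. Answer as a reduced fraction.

Under grim trigger the critical discount factor is (T−C)/(T−P) with T = 31, C = 18, P = 10.
ρ* = (31−18)/(31−10) = 13/21.

13/21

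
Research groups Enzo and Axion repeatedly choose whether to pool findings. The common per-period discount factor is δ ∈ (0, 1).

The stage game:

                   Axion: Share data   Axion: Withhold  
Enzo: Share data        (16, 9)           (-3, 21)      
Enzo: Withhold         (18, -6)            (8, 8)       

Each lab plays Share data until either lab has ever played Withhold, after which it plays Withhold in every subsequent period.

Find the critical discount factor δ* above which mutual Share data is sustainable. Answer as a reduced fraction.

12/13

Enzo's threshold: (18−16)/(18−8) = 1/5.
Axion's threshold: (21−9)/(21−8) = 12/13.
1/5 < 12/13, so Axion binds and δ* = 12/13.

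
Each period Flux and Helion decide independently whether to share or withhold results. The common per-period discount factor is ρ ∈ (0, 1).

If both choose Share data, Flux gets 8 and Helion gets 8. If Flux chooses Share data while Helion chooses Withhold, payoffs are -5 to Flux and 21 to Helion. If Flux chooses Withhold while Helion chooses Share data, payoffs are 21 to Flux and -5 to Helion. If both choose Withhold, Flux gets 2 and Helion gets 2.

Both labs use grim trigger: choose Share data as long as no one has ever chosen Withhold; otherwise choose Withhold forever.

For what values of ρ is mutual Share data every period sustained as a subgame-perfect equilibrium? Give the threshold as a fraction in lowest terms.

13/19

One-period gain from deviating is 21 − 8 = 13. The loss is 8 − 2 = 6 in every subsequent period, with present value 6·ρ/(1−ρ).
Deviation is unprofitable when 6·ρ/(1−ρ) ≥ 13, i.e. ρ/(1−ρ) ≥ 13/6.
Equivalently ρ ≥ 13/(13+6) = 13/19.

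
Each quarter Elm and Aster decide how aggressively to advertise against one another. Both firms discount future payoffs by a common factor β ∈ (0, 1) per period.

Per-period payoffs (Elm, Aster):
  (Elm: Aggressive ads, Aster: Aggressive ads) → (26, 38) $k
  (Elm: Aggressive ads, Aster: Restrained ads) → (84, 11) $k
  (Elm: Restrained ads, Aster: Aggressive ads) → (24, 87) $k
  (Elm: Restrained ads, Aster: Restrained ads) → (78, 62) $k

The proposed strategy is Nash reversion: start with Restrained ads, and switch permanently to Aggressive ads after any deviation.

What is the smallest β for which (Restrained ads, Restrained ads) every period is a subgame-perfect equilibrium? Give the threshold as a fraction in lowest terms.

25/49

Elm: cooperation gives 78 each period; deviation gives 84 once then 26 forever.
  78/(1−β) ≥ 84 + 26β/(1−β) ⇒ β ≥ 6/58 = 3/29.
Aster: cooperation gives 62 each period; deviation gives 87 once then 38 forever.
  β ≥ 25/49.
Both must hold, so the binding constraint is Aster's: β ≥ 25/49.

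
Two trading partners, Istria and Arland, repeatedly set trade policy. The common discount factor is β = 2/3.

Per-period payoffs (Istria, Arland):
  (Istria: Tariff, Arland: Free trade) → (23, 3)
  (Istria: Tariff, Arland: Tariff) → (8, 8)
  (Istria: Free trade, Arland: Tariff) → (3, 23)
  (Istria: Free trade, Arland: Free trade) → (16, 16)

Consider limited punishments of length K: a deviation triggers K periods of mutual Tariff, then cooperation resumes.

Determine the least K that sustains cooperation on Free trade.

2

Need Σ_{k=1}^{K} β^k ≥ (23−16)/(16−8) = 0.8750 at β = 2/3.
At K = 1 the sum is 0.6667 < 0.8750; at K = 2 it is 1.1111 ≥ 0.8750.
So the minimum punishment length is K = 2.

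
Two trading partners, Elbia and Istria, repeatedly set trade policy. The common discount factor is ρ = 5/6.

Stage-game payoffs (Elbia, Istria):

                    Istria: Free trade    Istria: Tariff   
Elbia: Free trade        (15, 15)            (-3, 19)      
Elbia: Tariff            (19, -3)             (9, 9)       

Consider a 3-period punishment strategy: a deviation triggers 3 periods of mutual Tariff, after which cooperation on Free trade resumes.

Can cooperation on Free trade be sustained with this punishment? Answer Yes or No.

Yes

A one-shot deviation gives 19 now, then 9 for 3 periods, then back to 15.
Gain from deviating: (19−15) today; loss: (15−9) in each of the next 3 periods.
No-deviation condition: (15−9)(ρ+…+ρ^3) ≥ 19−15, i.e. ρ+…+ρ^3 ≥ 2/3.
At ρ = 5/6: ρ+…+ρ^3 = 2.1065 ≥ 0.6667.
So cooperation is sustainable.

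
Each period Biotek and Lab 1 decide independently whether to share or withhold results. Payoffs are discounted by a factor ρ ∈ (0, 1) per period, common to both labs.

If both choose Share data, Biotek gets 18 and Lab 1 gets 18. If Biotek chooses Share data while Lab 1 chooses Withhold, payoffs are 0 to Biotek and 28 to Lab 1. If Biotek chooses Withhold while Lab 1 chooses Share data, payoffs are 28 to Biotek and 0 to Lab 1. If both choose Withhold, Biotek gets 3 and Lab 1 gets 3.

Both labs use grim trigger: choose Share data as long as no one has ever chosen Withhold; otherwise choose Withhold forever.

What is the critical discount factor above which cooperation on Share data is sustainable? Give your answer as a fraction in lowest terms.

Cooperation forever yields 18 each period: 18/(1−ρ).
Deviating yields 28 once, then 3 forever: 28 + 3ρ/(1−ρ).
No profitable deviation requires 18/(1−ρ) ≥ 28 + 3ρ/(1−ρ).
Multiplying by (1−ρ): 18 ≥ 28(1−ρ) + 3ρ = 28 − 25ρ.
So 25ρ ≥ 10, i.e. ρ ≥ 10/25 = 2/5.

2/5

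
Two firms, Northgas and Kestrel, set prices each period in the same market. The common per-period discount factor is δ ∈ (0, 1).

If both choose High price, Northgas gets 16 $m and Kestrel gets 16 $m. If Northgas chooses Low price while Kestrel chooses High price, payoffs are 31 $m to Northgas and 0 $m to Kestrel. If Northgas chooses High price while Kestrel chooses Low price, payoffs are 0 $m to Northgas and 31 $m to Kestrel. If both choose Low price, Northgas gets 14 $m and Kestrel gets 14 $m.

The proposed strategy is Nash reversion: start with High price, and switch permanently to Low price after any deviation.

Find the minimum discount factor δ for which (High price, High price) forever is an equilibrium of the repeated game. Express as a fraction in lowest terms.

16/(1−δ) ≥ 31 + 14δ/(1−δ)
16 ≥ 31 − 17δ
δ ≥ 15/17.

15/17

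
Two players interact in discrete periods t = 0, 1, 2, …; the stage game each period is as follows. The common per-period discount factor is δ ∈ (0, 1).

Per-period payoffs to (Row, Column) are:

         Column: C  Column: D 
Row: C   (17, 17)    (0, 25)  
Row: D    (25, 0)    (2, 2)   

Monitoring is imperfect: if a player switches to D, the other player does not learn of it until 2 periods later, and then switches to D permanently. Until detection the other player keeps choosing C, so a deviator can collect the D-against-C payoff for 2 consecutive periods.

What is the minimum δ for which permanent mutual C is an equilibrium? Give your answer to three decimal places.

0.590

A deviator earns 25 for 2 periods, then 2 forever; cooperating earns 17 forever. Multiplying the IC by (1−δ):
17 ≥ 25(1−δ^2) + 2δ^2, so 23·δ^2 ≥ 8 and δ^2 ≥ 8/23.
δ ≥ (8/23)^(1/2) ≈ 0.590.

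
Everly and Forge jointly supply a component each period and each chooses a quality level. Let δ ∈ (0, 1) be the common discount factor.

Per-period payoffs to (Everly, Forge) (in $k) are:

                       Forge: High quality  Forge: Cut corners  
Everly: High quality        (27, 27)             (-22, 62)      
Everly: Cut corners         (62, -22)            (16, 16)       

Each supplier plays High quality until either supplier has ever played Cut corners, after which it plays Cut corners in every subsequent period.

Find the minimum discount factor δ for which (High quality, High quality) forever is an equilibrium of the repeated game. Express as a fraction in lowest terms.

35/46

One-period gain from deviating is 62 − 27 = 35. The loss is 27 − 16 = 11 in every subsequent period, with present value 11·δ/(1−δ).
Deviation is unprofitable when 11·δ/(1−δ) ≥ 35, i.e. δ/(1−δ) ≥ 35/11.
Equivalently δ ≥ 35/(35+11) = 35/46.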